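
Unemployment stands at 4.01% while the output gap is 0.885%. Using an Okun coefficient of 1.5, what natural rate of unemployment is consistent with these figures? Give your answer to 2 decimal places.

From Okun's law, u - u* = -(output gap)/β = -(0.885)/1.5 = -0.59 points.
So u* = 4.01 + 0.59 = 4.60%.

4.60%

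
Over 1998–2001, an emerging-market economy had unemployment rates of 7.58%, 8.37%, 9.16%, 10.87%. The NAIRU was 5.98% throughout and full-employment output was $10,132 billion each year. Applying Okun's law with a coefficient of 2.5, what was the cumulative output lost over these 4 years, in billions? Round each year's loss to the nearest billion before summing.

Year 1998: gap = -2.5 × (7.58 - 5.98) = -4%, loss ≈ 10132 × 4/100 ≈ 405.
Year 1999: gap = -2.5 × (8.37 - 5.98) = -5.975%, loss ≈ 10132 × 5.975/100 ≈ 605.
Year 2000: gap = -2.5 × (9.16 - 5.98) = -7.95%, loss ≈ 10132 × 7.95/100 ≈ 805.
Year 2001: gap = -2.5 × (10.87 - 5.98) = -12.225%, loss ≈ 10132 × 12.225/100 ≈ 1239.
Total lost output = 405 + 605 + 805 + 1239 = 3054 billion.

$3,054 billion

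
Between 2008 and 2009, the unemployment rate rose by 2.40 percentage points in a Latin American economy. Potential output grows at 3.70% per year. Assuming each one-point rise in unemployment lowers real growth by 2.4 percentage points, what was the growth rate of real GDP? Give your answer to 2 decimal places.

Growth-rate Okun's law: g_Y = g_Y* - β × Δu.
g_Y = 3.70 - 2.4 × (2.40) = 3.7 - 5.76 = -2.06%, i.e. -2.06% to 2 d.p.

-2.06%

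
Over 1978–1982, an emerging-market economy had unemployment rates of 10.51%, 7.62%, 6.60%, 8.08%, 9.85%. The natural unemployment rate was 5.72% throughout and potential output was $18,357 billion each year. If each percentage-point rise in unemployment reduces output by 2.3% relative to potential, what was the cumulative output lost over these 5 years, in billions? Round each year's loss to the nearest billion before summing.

Year 1978: gap = -2.3 × (10.51 - 5.72) = -11.017%, loss ≈ 18357 × 11.017/100 ≈ 2022.
Year 1979: gap = -2.3 × (7.62 - 5.72) = -4.37%, loss ≈ 18357 × 4.37/100 ≈ 802.
Year 1980: gap = -2.3 × (6.6 - 5.72) = -2.024%, loss ≈ 18357 × 2.024/100 ≈ 372.
Year 1981: gap = -2.3 × (8.08 - 5.72) = -5.428%, loss ≈ 18357 × 5.428/100 ≈ 996.
Year 1982: gap = -2.3 × (9.85 - 5.72) = -9.499%, loss ≈ 18357 × 9.499/100 ≈ 1744.
Total lost output = 2022 + 802 + 372 + 996 + 1744 = 5936 billion.

$5,936 billion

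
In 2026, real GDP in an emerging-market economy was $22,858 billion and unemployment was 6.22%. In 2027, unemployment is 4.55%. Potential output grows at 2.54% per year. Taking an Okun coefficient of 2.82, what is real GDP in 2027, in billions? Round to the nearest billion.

Δu = 4.55 - 6.22 = -1.67 points.
Okun's law (growth form): g_Y = g_Y* - β × Δu = 2.54 - 2.82 × (-1.67) = 2.54 + 4.7094 = 7.2494%.
Real GDP in the next year = 22858 × (1 + 7.2494/100) = 22858 × 1.072494 ≈ 24515 billion.

$24,515 billion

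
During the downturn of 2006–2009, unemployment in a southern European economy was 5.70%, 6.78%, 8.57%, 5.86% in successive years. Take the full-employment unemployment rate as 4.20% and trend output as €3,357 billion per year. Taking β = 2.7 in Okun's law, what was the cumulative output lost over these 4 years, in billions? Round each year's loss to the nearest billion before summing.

Year 2006: gap = -2.7 × (5.7 - 4.2) = -4.05%, loss ≈ 3357 × 4.05/100 ≈ 136.
Year 2007: gap = -2.7 × (6.78 - 4.2) = -6.966%, loss ≈ 3357 × 6.966/100 ≈ 234.
Year 2008: gap = -2.7 × (8.57 - 4.2) = -11.799%, loss ≈ 3357 × 11.799/100 ≈ 396.
Year 2009: gap = -2.7 × (5.86 - 4.2) = -4.482%, loss ≈ 3357 × 4.482/100 ≈ 150.
Total lost output = 136 + 234 + 396 + 150 = 916 billion.

€916 billion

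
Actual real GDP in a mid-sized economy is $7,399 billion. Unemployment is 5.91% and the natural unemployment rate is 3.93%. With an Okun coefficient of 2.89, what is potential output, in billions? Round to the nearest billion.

Unemployment gap = 5.91 - 3.93 = 1.98 points, so output gap = -2.89 × 1.98 = -5.7222%.
Since Y = Y* × (1 + gap/100), Y* = 7399/0.942778 ≈ 7848 billion.

$7,848 billion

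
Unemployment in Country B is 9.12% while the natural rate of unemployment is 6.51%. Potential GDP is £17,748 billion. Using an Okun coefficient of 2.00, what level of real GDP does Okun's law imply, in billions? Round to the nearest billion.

Unemployment gap = 9.12 - 6.51 = 2.61 points, so the output gap is -2 × 2.61 = -5.22%.
Actual GDP = 17748 × (1 - 5.22/100) = 17748 × 0.9478 ≈ 16822 billion.

£16,822 billion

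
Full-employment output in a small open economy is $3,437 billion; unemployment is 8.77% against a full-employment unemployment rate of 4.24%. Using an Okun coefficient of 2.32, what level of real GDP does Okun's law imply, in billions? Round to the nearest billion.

$3,076 billion

Unemployment gap = 8.77 - 4.24 = 4.53 points, so the output gap is -2.32 × 4.53 = -10.5096%.
Actual GDP = 3437 × (1 - 10.5096/100) = 3437 × 0.894904 ≈ 3076 billion.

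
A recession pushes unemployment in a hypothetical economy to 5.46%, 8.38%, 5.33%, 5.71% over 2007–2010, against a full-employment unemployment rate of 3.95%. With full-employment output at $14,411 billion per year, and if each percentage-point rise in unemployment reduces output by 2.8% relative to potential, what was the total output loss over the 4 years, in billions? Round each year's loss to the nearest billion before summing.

$3,664 billion

Year 2007: gap = -2.8 × (5.46 - 3.95) = -4.228%, loss ≈ 14411 × 4.228/100 ≈ 609.
Year 2008: gap = -2.8 × (8.38 - 3.95) = -12.404%, loss ≈ 14411 × 12.404/100 ≈ 1788.
Year 2009: gap = -2.8 × (5.33 - 3.95) = -3.864%, loss ≈ 14411 × 3.864/100 ≈ 557.
Year 2010: gap = -2.8 × (5.71 - 3.95) = -4.928%, loss ≈ 14411 × 4.928/100 ≈ 710.
Total lost output = 609 + 1788 + 557 + 710 = 3664 billion.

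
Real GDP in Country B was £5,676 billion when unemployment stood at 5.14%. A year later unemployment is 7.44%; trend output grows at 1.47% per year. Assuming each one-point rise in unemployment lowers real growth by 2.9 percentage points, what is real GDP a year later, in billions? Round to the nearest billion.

Δu = 7.44 - 5.14 = 2.3 points.
Okun's law (growth form): g_Y = g_Y* - β × Δu = 1.47 - 2.9 × (2.30) = 1.47 - 6.67 = -5.2%.
Real GDP in the next year = 5676 × (1 - 5.2/100) = 5676 × 0.948 ≈ 5381 billion.

£5,381 billion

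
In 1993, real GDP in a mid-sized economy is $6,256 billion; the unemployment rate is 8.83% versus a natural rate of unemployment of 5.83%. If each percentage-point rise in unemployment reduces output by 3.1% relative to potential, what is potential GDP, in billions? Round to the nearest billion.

Unemployment gap = 8.83 - 5.83 = 3 points, so output gap = -3.1 × 3 = -9.3%.
Since Y = Y* × (1 + gap/100), Y* = 6256/0.907 ≈ 6897 billion.

$6,897 billion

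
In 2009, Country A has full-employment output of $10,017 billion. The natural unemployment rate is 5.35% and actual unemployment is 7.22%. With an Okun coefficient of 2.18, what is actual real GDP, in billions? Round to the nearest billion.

Unemployment gap = 7.22 - 5.35 = 1.87 points, so the output gap is -2.18 × 1.87 = -4.0766%.
Actual GDP = 10017 × (1 - 4.0766/100) = 10017 × 0.959234 ≈ 9609 billion.

$9,609 billion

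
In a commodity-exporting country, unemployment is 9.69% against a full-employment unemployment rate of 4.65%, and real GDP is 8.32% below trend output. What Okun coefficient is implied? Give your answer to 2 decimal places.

β ≈ 1.65

Okun's law: output gap = -β × (u - u*).
-8.32 = -β × (9.69 - 4.65) = -β × 5.04, so β = 8.32/5.04 = 1.65.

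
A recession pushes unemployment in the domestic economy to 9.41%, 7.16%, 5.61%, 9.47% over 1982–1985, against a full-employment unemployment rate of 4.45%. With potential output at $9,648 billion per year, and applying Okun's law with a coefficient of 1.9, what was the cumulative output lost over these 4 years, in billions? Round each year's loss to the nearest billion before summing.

$2,539 billion

Year 1982: gap = -1.9 × (9.41 - 4.45) = -9.424%, loss ≈ 9648 × 9.424/100 ≈ 909.
Year 1983: gap = -1.9 × (7.16 - 4.45) = -5.149%, loss ≈ 9648 × 5.149/100 ≈ 497.
Year 1984: gap = -1.9 × (5.61 - 4.45) = -2.204%, loss ≈ 9648 × 2.204/100 ≈ 213.
Year 1985: gap = -1.9 × (9.47 - 4.45) = -9.538%, loss ≈ 9648 × 9.538/100 ≈ 920.
Total lost output = 909 + 497 + 213 + 920 = 2539 billion.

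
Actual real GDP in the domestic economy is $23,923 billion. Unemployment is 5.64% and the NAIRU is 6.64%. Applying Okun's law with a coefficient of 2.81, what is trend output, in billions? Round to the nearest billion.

Unemployment gap = 5.64 - 6.64 = -1 point, so output gap = -2.81 × (-1) = 2.81%.
Since Y = Y* × (1 + gap/100), Y* = 23923/1.0281 ≈ 23269 billion.

$23,269 billion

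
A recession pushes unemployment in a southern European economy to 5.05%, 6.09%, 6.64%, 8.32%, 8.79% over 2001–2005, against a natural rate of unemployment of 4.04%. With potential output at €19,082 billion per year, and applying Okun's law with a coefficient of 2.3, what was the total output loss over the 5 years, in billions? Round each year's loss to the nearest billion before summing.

Year 2001: gap = -2.3 × (5.05 - 4.04) = -2.323%, loss ≈ 19082 × 2.323/100 ≈ 443.
Year 2002: gap = -2.3 × (6.09 - 4.04) = -4.715%, loss ≈ 19082 × 4.715/100 ≈ 900.
Year 2003: gap = -2.3 × (6.64 - 4.04) = -5.98%, loss ≈ 19082 × 5.98/100 ≈ 1141.
Year 2004: gap = -2.3 × (8.32 - 4.04) = -9.844%, loss ≈ 19082 × 9.844/100 ≈ 1878.
Year 2005: gap = -2.3 × (8.79 - 4.04) = -10.925%, loss ≈ 19082 × 10.925/100 ≈ 2085.
Total lost output = 443 + 900 + 1141 + 1878 + 2085 = 6447 billion.

€6,447 billion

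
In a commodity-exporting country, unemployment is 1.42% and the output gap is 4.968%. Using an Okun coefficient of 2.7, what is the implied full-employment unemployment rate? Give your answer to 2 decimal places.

3.26%

From Okun's law, u - u* = -(output gap)/β = -(4.968)/2.7 = -1.84 points.
So u* = 1.42 + 1.84 = 3.26%.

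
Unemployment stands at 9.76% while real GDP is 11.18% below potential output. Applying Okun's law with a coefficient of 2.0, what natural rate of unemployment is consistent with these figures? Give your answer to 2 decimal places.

4.17%

From Okun's law, u - u* = -(output gap)/β = -(-11.18)/2.0 = 5.59 points.
So u* = 9.76 - 5.59 = 4.17%.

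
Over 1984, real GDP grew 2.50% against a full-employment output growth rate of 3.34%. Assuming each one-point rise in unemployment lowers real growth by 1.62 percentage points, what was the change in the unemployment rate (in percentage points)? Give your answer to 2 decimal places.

Growth-rate Okun's law: g_Y = g_Y* - β × Δu, so Δu = (g_Y* - g_Y)/β.
Δu = (3.34 - 2.5)/1.62 = 0.84/1.62 = 0.52 percentage points.

0.52 percentage points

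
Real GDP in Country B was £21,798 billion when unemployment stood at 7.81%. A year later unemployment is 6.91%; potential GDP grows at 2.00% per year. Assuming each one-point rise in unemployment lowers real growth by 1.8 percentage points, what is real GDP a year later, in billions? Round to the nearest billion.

£22,587 billion

Δu = 6.91 - 7.81 = -0.9 points.
Okun's law (growth form): g_Y = g_Y* - β × Δu = 2.00 - 1.8 × (-0.90) = 2 + 1.62 = 3.62%.
Real GDP in the next year = 21798 × (1 + 3.62/100) = 21798 × 1.0362 ≈ 22587 billion.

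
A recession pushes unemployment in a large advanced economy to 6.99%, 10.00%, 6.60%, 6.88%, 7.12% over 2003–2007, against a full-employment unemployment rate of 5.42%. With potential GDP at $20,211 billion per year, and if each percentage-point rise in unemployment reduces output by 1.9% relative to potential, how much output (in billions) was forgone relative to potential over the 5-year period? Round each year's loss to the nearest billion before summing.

$4,029 billion

Year 2003: gap = -1.9 × (6.99 - 5.42) = -2.983%, loss ≈ 20211 × 2.983/100 ≈ 603.
Year 2004: gap = -1.9 × (10 - 5.42) = -8.702%, loss ≈ 20211 × 8.702/100 ≈ 1759.
Year 2005: gap = -1.9 × (6.6 - 5.42) = -2.242%, loss ≈ 20211 × 2.242/100 ≈ 453.
Year 2006: gap = -1.9 × (6.88 - 5.42) = -2.774%, loss ≈ 20211 × 2.774/100 ≈ 561.
Year 2007: gap = -1.9 × (7.12 - 5.42) = -3.23%, loss ≈ 20211 × 3.23/100 ≈ 653.
Total lost output = 603 + 1759 + 453 + 561 + 653 = 4029 billion.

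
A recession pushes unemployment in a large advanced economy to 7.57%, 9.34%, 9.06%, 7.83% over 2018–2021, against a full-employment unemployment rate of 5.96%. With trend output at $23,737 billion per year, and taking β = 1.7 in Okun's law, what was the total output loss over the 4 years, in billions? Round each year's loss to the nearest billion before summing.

$4,020 billion

Year 2018: gap = -1.7 × (7.57 - 5.96) = -2.737%, loss ≈ 23737 × 2.737/100 ≈ 650.
Year 2019: gap = -1.7 × (9.34 - 5.96) = -5.746%, loss ≈ 23737 × 5.746/100 ≈ 1364.
Year 2020: gap = -1.7 × (9.06 - 5.96) = -5.27%, loss ≈ 23737 × 5.27/100 ≈ 1251.
Year 2021: gap = -1.7 × (7.83 - 5.96) = -3.179%, loss ≈ 23737 × 3.179/100 ≈ 755.
Total lost output = 650 + 1364 + 1251 + 755 = 4020 billion.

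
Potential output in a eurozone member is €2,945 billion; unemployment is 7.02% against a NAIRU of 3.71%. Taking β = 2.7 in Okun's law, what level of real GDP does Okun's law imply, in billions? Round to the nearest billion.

€2,682 billion

Unemployment gap = 7.02 - 3.71 = 3.31 points, so the output gap is -2.7 × 3.31 = -8.937%.
Actual GDP = 2945 × (1 - 8.937/100) = 2945 × 0.91063 ≈ 2682 billion.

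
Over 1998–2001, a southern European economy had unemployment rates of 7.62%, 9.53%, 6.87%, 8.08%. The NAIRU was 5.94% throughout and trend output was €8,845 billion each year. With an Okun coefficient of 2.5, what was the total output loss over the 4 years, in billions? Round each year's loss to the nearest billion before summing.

€1,844 billion

Year 1998: gap = -2.5 × (7.62 - 5.94) = -4.2%, loss ≈ 8845 × 4.2/100 ≈ 371.
Year 1999: gap = -2.5 × (9.53 - 5.94) = -8.975%, loss ≈ 8845 × 8.975/100 ≈ 794.
Year 2000: gap = -2.5 × (6.87 - 5.94) = -2.325%, loss ≈ 8845 × 2.325/100 ≈ 206.
Year 2001: gap = -2.5 × (8.08 - 5.94) = -5.35%, loss ≈ 8845 × 5.35/100 ≈ 473.
Total lost output = 371 + 794 + 206 + 473 = 1844 billion.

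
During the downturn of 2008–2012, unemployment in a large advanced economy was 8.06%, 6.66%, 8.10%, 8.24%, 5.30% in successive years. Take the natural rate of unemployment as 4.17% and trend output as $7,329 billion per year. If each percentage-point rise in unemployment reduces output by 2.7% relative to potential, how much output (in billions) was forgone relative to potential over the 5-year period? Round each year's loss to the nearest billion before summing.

Year 2008: gap = -2.7 × (8.06 - 4.17) = -10.503%, loss ≈ 7329 × 10.503/100 ≈ 770.
Year 2009: gap = -2.7 × (6.66 - 4.17) = -6.723%, loss ≈ 7329 × 6.723/100 ≈ 493.
Year 2010: gap = -2.7 × (8.1 - 4.17) = -10.611%, loss ≈ 7329 × 10.611/100 ≈ 778.
Year 2011: gap = -2.7 × (8.24 - 4.17) = -10.989%, loss ≈ 7329 × 10.989/100 ≈ 805.
Year 2012: gap = -2.7 × (5.3 - 4.17) = -3.051%, loss ≈ 7329 × 3.051/100 ≈ 224.
Total lost output = 770 + 493 + 778 + 805 + 224 = 3070 billion.

$3,070 billion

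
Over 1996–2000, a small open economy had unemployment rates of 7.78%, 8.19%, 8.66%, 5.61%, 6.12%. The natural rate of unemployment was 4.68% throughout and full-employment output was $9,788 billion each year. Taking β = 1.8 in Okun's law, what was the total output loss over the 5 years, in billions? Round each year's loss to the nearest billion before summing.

$2,283 billion

Year 1996: gap = -1.8 × (7.78 - 4.68) = -5.58%, loss ≈ 9788 × 5.58/100 ≈ 546.
Year 1997: gap = -1.8 × (8.19 - 4.68) = -6.318%, loss ≈ 9788 × 6.318/100 ≈ 618.
Year 1998: gap = -1.8 × (8.66 - 4.68) = -7.164%, loss ≈ 9788 × 7.164/100 ≈ 701.
Year 1999: gap = -1.8 × (5.61 - 4.68) = -1.674%, loss ≈ 9788 × 1.674/100 ≈ 164.
Year 2000: gap = -1.8 × (6.12 - 4.68) = -2.592%, loss ≈ 9788 × 2.592/100 ≈ 254.
Total lost output = 546 + 618 + 701 + 164 + 254 = 2283 billion.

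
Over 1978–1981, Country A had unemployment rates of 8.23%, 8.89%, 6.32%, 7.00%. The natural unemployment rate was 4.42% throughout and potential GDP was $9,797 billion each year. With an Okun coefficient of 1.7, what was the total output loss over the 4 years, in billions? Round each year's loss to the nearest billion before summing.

Year 1978: gap = -1.7 × (8.23 - 4.42) = -6.477%, loss ≈ 9797 × 6.477/100 ≈ 635.
Year 1979: gap = -1.7 × (8.89 - 4.42) = -7.599%, loss ≈ 9797 × 7.599/100 ≈ 744.
Year 1980: gap = -1.7 × (6.32 - 4.42) = -3.23%, loss ≈ 9797 × 3.23/100 ≈ 316.
Year 1981: gap = -1.7 × (7 - 4.42) = -4.386%, loss ≈ 9797 × 4.386/100 ≈ 430.
Total lost output = 635 + 744 + 316 + 430 = 2125 billion.

$2,125 billion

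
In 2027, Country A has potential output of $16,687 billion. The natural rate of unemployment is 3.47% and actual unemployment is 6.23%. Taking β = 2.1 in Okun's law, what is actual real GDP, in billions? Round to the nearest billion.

Unemployment gap = 6.23 - 3.47 = 2.76 points, so the output gap is -2.1 × 2.76 = -5.796%.
Actual GDP = 16687 × (1 - 5.796/100) = 16687 × 0.94204 ≈ 15720 billion.

$15,720 billion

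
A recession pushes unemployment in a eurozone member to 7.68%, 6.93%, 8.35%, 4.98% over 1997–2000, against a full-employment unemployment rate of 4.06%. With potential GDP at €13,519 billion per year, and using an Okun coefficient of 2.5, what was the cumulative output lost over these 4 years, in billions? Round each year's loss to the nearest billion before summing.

€3,954 billion

Year 1997: gap = -2.5 × (7.68 - 4.06) = -9.05%, loss ≈ 13519 × 9.05/100 ≈ 1223.
Year 1998: gap = -2.5 × (6.93 - 4.06) = -7.175%, loss ≈ 13519 × 7.175/100 ≈ 970.
Year 1999: gap = -2.5 × (8.35 - 4.06) = -10.725%, loss ≈ 13519 × 10.725/100 ≈ 1450.
Year 2000: gap = -2.5 × (4.98 - 4.06) = -2.3%, loss ≈ 13519 × 2.3/100 ≈ 311.
Total lost output = 1223 + 970 + 1450 + 311 = 3954 billion.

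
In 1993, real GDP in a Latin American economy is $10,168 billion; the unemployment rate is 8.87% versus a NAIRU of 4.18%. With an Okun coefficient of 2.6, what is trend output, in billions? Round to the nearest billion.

Unemployment gap = 8.87 - 4.18 = 4.69 points, so output gap = -2.6 × 4.69 = -12.194%.
Since Y = Y* × (1 + gap/100), Y* = 10168/0.87806 ≈ 11580 billion.

$11,580 billion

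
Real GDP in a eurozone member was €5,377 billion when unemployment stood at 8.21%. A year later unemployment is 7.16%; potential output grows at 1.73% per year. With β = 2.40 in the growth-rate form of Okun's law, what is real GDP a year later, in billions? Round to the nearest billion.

€5,606 billion

Δu = 7.16 - 8.21 = -1.05 points.
Okun's law (growth form): g_Y = g_Y* - β × Δu = 1.73 - 2.40 × (-1.05) = 1.73 + 2.52 = 4.25%.
Real GDP in the next year = 5377 × (1 + 4.25/100) = 5377 × 1.0425 ≈ 5606 billion.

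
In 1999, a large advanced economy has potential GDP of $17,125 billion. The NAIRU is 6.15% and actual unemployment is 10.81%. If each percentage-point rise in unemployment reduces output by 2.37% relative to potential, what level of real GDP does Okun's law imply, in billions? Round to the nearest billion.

Unemployment gap = 10.81 - 6.15 = 4.66 points, so the output gap is -2.37 × 4.66 = -11.0442%.
Actual GDP = 17125 × (1 - 11.0442/100) = 17125 × 0.889558 ≈ 15234 billion.

$15,234 billion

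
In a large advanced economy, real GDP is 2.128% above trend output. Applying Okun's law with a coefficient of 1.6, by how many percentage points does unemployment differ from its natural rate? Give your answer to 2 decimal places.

Okun's law: output gap = -β × (u - u*), so u - u* = -(output gap)/β.
u - u* = -(2.128)/1.6 = -1.33 percentage points.

-1.33 percentage points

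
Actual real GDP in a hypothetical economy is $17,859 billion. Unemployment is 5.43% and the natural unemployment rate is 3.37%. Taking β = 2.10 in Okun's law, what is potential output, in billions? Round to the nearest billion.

$18,667 billion

Unemployment gap = 5.43 - 3.37 = 2.06 points, so output gap = -2.1 × 2.06 = -4.326%.
Since Y = Y* × (1 + gap/100), Y* = 17859/0.95674 ≈ 18667 billion.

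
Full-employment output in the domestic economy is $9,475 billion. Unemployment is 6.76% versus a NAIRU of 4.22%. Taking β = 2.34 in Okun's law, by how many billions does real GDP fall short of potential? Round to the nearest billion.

Output gap = -2.34 × (6.76 - 4.22) = -2.34 × 2.54 = -5.9436%.
Actual GDP ≈ 9475 × 0.940564 ≈ 8912 billion, so the shortfall is 9475 - 8912 = 563 billion.

$563 billion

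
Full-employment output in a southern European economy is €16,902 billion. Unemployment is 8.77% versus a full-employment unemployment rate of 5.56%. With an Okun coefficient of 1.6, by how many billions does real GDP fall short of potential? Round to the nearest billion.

Output gap = -1.6 × (8.77 - 5.56) = -1.6 × 3.21 = -5.136%.
Actual GDP ≈ 16902 × 0.94864 ≈ 16034 billion, so the shortfall is 16902 - 16034 = 868 billion.

€868 billion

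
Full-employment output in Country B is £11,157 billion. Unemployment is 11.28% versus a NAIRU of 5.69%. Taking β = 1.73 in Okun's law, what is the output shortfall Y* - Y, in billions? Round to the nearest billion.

£1,079 billion

Output gap = -1.73 × (11.28 - 5.69) = -1.73 × 5.59 = -9.6707%.
Actual GDP ≈ 11157 × 0.903293 ≈ 10078 billion, so the shortfall is 11157 - 10078 = 1079 billion.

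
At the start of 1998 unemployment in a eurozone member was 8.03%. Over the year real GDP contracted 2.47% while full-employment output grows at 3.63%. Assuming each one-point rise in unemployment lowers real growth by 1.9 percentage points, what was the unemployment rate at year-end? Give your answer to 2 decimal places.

Growth-rate Okun's law: g_Y = g_Y* - β × Δu, so Δu = (g_Y* - g_Y)/β.
Δu = (3.63 + 2.47)/1.9 = 6.1/1.9 = 3.21 percentage points.
Year-end unemployment = 8.03 + 3.21 = 11.24%.

11.24%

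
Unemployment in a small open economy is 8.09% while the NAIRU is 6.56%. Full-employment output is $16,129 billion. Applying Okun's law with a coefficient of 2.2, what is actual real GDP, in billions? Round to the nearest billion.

Unemployment gap = 8.09 - 6.56 = 1.53 points, so the output gap is -2.2 × 1.53 = -3.366%.
Actual GDP = 16129 × (1 - 3.366/100) = 16129 × 0.96634 ≈ 15586 billion.

$15,586 billion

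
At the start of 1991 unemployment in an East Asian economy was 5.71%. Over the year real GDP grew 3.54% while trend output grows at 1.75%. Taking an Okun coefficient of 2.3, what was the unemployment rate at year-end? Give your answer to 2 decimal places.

4.93%

Growth-rate Okun's law: g_Y = g_Y* - β × Δu, so Δu = (g_Y* - g_Y)/β.
Δu = (1.75 - 3.54)/2.3 = -1.79/2.3 = -0.78 percentage points.
Year-end unemployment = 5.71 - 0.78 = 4.93%.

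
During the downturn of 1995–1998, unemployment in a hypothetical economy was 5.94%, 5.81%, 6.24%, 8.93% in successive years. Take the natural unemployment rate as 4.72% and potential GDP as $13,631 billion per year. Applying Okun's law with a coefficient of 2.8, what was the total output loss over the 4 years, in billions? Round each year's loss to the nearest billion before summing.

Year 1995: gap = -2.8 × (5.94 - 4.72) = -3.416%, loss ≈ 13631 × 3.416/100 ≈ 466.
Year 1996: gap = -2.8 × (5.81 - 4.72) = -3.052%, loss ≈ 13631 × 3.052/100 ≈ 416.
Year 1997: gap = -2.8 × (6.24 - 4.72) = -4.256%, loss ≈ 13631 × 4.256/100 ≈ 580.
Year 1998: gap = -2.8 × (8.93 - 4.72) = -11.788%, loss ≈ 13631 × 11.788/100 ≈ 1607.
Total lost output = 466 + 416 + 580 + 1607 = 3069 billion.

$3,069 billion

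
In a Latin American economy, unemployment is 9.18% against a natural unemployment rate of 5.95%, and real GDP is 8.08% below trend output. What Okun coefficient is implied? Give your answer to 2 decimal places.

Okun's law: output gap = -β × (u - u*).
-8.08 = -β × (9.18 - 5.95) = -β × 3.23, so β = 8.08/3.23 = 2.50.

β ≈ 2.50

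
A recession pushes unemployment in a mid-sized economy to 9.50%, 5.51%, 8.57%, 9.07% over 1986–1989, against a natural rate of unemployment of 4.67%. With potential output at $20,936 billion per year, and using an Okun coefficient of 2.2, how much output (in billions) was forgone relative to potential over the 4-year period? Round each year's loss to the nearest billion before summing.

Year 1986: gap = -2.2 × (9.5 - 4.67) = -10.626%, loss ≈ 20936 × 10.626/100 ≈ 2225.
Year 1987: gap = -2.2 × (5.51 - 4.67) = -1.848%, loss ≈ 20936 × 1.848/100 ≈ 387.
Year 1988: gap = -2.2 × (8.57 - 4.67) = -8.58%, loss ≈ 20936 × 8.58/100 ≈ 1796.
Year 1989: gap = -2.2 × (9.07 - 4.67) = -9.68%, loss ≈ 20936 × 9.68/100 ≈ 2027.
Total lost output = 2225 + 387 + 1796 + 2027 = 6435 billion.

$6,435 billion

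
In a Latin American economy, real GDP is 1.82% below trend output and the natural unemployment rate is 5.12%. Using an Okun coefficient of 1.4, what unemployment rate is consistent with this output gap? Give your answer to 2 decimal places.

From Okun's law, u - u* = -(output gap)/β = -(-1.82)/1.4 = 1.3 points.
So u = 5.12 + 1.3 = 6.42%.

6.42%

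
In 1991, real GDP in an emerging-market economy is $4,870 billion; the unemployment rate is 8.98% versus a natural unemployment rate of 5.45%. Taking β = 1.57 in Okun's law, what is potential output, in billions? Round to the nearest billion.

Unemployment gap = 8.98 - 5.45 = 3.53 points, so output gap = -1.57 × 3.53 = -5.5421%.
Since Y = Y* × (1 + gap/100), Y* = 4870/0.944579 ≈ 5156 billion.

$5,156 billion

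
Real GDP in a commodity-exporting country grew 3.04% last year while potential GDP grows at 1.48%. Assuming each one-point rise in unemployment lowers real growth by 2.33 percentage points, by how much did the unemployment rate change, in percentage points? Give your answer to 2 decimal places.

Growth-rate Okun's law: g_Y = g_Y* - β × Δu, so Δu = (g_Y* - g_Y)/β.
Δu = (1.48 - 3.04)/2.33 = -1.56/2.33 = -0.67 percentage points.

-0.67 percentage points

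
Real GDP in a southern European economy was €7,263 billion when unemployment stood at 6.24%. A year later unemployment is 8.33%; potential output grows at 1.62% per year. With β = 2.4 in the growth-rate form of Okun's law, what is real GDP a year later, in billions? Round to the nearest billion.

€7,016 billion

Δu = 8.33 - 6.24 = 2.09 points.
Okun's law (growth form): g_Y = g_Y* - β × Δu = 1.62 - 2.4 × (2.09) = 1.62 - 5.016 = -3.396%.
Real GDP in the next year = 7263 × (1 - 3.396/100) = 7263 × 0.96604 ≈ 7016 billion.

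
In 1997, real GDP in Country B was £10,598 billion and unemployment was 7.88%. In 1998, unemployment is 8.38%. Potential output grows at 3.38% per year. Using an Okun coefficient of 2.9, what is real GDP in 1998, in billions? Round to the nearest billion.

Δu = 8.38 - 7.88 = 0.5 points.
Okun's law (growth form): g_Y = g_Y* - β × Δu = 3.38 - 2.9 × (0.50) = 3.38 - 1.45 = 1.93%.
Real GDP in the next year = 10598 × (1 + 1.93/100) = 10598 × 1.0193 ≈ 10803 billion.

£10,803 billion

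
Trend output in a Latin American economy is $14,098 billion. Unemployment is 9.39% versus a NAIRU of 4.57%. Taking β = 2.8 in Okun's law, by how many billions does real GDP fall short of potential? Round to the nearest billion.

$1,903 billion

Output gap = -2.8 × (9.39 - 4.57) = -2.8 × 4.82 = -13.496%.
Actual GDP ≈ 14098 × 0.86504 ≈ 12195 billion, so the shortfall is 14098 - 12195 = 1903 billion.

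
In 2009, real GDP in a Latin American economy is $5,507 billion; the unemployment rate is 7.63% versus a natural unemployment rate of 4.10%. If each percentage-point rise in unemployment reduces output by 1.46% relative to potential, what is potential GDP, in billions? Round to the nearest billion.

Unemployment gap = 7.63 - 4.1 = 3.53 points, so output gap = -1.46 × 3.53 = -5.1538%.
Since Y = Y* × (1 + gap/100), Y* = 5507/0.948462 ≈ 5806 billion.

$5,806 billion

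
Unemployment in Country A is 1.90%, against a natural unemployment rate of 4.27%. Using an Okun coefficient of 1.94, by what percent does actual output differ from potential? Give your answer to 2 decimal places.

4.60%

The unemployment gap is 1.9 - 4.27 = -2.37 percentage points.
Okun's law gives an output gap of -1.94 × (-2.37) = 4.5978%, i.e. 4.60% above potential.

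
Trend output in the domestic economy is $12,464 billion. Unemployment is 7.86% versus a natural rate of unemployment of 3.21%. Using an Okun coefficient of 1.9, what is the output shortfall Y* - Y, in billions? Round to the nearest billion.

Output gap = -1.9 × (7.86 - 3.21) = -1.9 × 4.65 = -8.835%.
Actual GDP ≈ 12464 × 0.91165 ≈ 11363 billion, so the shortfall is 12464 - 11363 = 1101 billion.

$1,101 billion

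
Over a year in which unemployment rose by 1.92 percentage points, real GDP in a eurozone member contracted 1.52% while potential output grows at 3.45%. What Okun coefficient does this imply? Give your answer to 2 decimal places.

Growth form: g_Y = g_Y* - β × Δu, so β = (g_Y* - g_Y)/Δu.
β = (3.45 + 1.52)/1.92 = 4.97/1.92 = 2.59.

β ≈ 2.59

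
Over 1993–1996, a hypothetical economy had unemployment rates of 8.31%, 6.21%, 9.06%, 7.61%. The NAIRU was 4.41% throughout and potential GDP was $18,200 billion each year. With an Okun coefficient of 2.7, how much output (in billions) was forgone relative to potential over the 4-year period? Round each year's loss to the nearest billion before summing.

Year 1993: gap = -2.7 × (8.31 - 4.41) = -10.53%, loss ≈ 18200 × 10.53/100 ≈ 1916.
Year 1994: gap = -2.7 × (6.21 - 4.41) = -4.86%, loss ≈ 18200 × 4.86/100 ≈ 885.
Year 1995: gap = -2.7 × (9.06 - 4.41) = -12.555%, loss ≈ 18200 × 12.555/100 ≈ 2285.
Year 1996: gap = -2.7 × (7.61 - 4.41) = -8.64%, loss ≈ 18200 × 8.64/100 ≈ 1572.
Total lost output = 1916 + 885 + 2285 + 1572 = 6658 billion.

$6,658 billion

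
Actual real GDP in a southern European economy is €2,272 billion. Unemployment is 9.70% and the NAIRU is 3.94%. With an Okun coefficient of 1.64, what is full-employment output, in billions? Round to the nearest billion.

Unemployment gap = 9.7 - 3.94 = 5.76 points, so output gap = -1.64 × 5.76 = -9.4464%.
Since Y = Y* × (1 + gap/100), Y* = 2272/0.905536 ≈ 2509 billion.

€2,509 billion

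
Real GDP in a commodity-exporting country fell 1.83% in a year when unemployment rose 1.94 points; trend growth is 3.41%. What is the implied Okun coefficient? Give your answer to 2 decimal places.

β ≈ 2.70

Growth form: g_Y = g_Y* - β × Δu, so β = (g_Y* - g_Y)/Δu.
β = (3.41 + 1.83)/1.94 = 5.24/1.94 = 2.70.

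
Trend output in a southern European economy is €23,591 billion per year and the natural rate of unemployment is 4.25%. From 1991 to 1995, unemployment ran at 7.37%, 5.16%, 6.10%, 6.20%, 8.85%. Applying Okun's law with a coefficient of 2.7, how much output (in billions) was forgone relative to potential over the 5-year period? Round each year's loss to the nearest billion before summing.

€7,917 billion

Year 1991: gap = -2.7 × (7.37 - 4.25) = -8.424%, loss ≈ 23591 × 8.424/100 ≈ 1987.
Year 1992: gap = -2.7 × (5.16 - 4.25) = -2.457%, loss ≈ 23591 × 2.457/100 ≈ 580.
Year 1993: gap = -2.7 × (6.1 - 4.25) = -4.995%, loss ≈ 23591 × 4.995/100 ≈ 1178.
Year 1994: gap = -2.7 × (6.2 - 4.25) = -5.265%, loss ≈ 23591 × 5.265/100 ≈ 1242.
Year 1995: gap = -2.7 × (8.85 - 4.25) = -12.42%, loss ≈ 23591 × 12.42/100 ≈ 2930.
Total lost output = 1987 + 580 + 1178 + 1242 + 2930 = 7917 billion.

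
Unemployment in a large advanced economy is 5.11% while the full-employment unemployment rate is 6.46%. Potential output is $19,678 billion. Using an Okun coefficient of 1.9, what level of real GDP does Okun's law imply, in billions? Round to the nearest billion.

$20,183 billion

Unemployment gap = 5.11 - 6.46 = -1.35 points, so the output gap is -1.9 × (-1.35) = 2.565%.
Actual GDP = 19678 × (1 + 2.565/100) = 19678 × 1.02565 ≈ 20183 billion.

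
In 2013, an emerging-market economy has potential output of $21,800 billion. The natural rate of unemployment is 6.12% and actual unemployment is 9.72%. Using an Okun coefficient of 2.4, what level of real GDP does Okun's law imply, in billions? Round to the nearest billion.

$19,916 billion

Unemployment gap = 9.72 - 6.12 = 3.6 points, so the output gap is -2.4 × 3.6 = -8.64%.
Actual GDP = 21800 × (1 - 8.64/100) = 21800 × 0.9136 ≈ 19916 billion.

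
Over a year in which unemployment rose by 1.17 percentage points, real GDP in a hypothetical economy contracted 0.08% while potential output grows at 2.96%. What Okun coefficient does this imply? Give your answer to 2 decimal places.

Growth form: g_Y = g_Y* - β × Δu, so β = (g_Y* - g_Y)/Δu.
β = (2.96 + 0.08)/1.17 = 3.04/1.17 = 2.60.

β ≈ 2.60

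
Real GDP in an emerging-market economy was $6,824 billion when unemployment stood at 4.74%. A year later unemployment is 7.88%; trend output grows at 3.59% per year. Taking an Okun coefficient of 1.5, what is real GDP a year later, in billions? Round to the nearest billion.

$6,748 billion

Δu = 7.88 - 4.74 = 3.14 points.
Okun's law (growth form): g_Y = g_Y* - β × Δu = 3.59 - 1.5 × (3.14) = 3.59 - 4.71 = -1.12%.
Real GDP in the next year = 6824 × (1 - 1.12/100) = 6824 × 0.9888 ≈ 6748 billion.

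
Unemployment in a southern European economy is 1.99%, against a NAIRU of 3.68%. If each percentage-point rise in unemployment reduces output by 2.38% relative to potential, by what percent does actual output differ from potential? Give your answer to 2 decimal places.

4.02%

The unemployment gap is 1.99 - 3.68 = -1.69 percentage points.
Okun's law gives an output gap of -2.38 × (-1.69) = 4.0222%, i.e. 4.02% above potential.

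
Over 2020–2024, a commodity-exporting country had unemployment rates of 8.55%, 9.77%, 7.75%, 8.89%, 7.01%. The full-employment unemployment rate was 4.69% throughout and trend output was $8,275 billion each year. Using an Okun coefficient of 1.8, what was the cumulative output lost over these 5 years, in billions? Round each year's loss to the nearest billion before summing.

Year 2020: gap = -1.8 × (8.55 - 4.69) = -6.948%, loss ≈ 8275 × 6.948/100 ≈ 575.
Year 2021: gap = -1.8 × (9.77 - 4.69) = -9.144%, loss ≈ 8275 × 9.144/100 ≈ 757.
Year 2022: gap = -1.8 × (7.75 - 4.69) = -5.508%, loss ≈ 8275 × 5.508/100 ≈ 456.
Year 2023: gap = -1.8 × (8.89 - 4.69) = -7.56%, loss ≈ 8275 × 7.56/100 ≈ 626.
Year 2024: gap = -1.8 × (7.01 - 4.69) = -4.176%, loss ≈ 8275 × 4.176/100 ≈ 346.
Total lost output = 575 + 757 + 456 + 626 + 346 = 2760 billion.

$2,760 billion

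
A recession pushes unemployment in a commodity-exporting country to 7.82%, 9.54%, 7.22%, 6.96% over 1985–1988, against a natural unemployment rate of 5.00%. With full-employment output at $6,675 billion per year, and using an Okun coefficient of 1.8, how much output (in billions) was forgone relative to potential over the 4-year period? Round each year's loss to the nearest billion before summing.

$1,386 billion

Year 1985: gap = -1.8 × (7.82 - 5) = -5.076%, loss ≈ 6675 × 5.076/100 ≈ 339.
Year 1986: gap = -1.8 × (9.54 - 5) = -8.172%, loss ≈ 6675 × 8.172/100 ≈ 545.
Year 1987: gap = -1.8 × (7.22 - 5) = -3.996%, loss ≈ 6675 × 3.996/100 ≈ 267.
Year 1988: gap = -1.8 × (6.96 - 5) = -3.528%, loss ≈ 6675 × 3.528/100 ≈ 235.
Total lost output = 339 + 545 + 267 + 235 = 1386 billion.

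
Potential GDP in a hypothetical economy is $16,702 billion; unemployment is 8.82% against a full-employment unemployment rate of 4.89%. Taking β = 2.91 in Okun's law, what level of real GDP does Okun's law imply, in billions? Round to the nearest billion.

Unemployment gap = 8.82 - 4.89 = 3.93 points, so the output gap is -2.91 × 3.93 = -11.4363%.
Actual GDP = 16702 × (1 - 11.4363/100) = 16702 × 0.885637 ≈ 14792 billion.

$14,792 billion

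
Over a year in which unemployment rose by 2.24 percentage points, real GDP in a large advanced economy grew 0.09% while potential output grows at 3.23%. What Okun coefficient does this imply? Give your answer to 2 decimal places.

Growth form: g_Y = g_Y* - β × Δu, so β = (g_Y* - g_Y)/Δu.
β = (3.23 - 0.09)/2.24 = 3.14/2.24 = 1.40.

β ≈ 1.40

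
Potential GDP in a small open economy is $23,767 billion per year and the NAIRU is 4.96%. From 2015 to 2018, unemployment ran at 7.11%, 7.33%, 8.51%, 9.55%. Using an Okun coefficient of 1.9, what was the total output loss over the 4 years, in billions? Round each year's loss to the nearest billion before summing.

$5,717 billion

Year 2015: gap = -1.9 × (7.11 - 4.96) = -4.085%, loss ≈ 23767 × 4.085/100 ≈ 971.
Year 2016: gap = -1.9 × (7.33 - 4.96) = -4.503%, loss ≈ 23767 × 4.503/100 ≈ 1070.
Year 2017: gap = -1.9 × (8.51 - 4.96) = -6.745%, loss ≈ 23767 × 6.745/100 ≈ 1603.
Year 2018: gap = -1.9 × (9.55 - 4.96) = -8.721%, loss ≈ 23767 × 8.721/100 ≈ 2073.
Total lost output = 971 + 1070 + 1603 + 2073 = 5717 billion.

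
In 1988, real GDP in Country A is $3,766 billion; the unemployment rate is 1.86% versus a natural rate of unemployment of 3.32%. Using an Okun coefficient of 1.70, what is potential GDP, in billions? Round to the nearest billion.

$3,675 billion

Unemployment gap = 1.86 - 3.32 = -1.46 points, so output gap = -1.7 × (-1.46) = 2.482%.
Since Y = Y* × (1 + gap/100), Y* = 3766/1.02482 ≈ 3675 billion.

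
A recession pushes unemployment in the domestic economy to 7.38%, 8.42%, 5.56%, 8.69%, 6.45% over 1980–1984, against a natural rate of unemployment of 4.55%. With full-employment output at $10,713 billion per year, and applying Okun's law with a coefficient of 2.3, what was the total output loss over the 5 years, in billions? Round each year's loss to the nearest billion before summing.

$3,388 billion

Year 1980: gap = -2.3 × (7.38 - 4.55) = -6.509%, loss ≈ 10713 × 6.509/100 ≈ 697.
Year 1981: gap = -2.3 × (8.42 - 4.55) = -8.901%, loss ≈ 10713 × 8.901/100 ≈ 954.
Year 1982: gap = -2.3 × (5.56 - 4.55) = -2.323%, loss ≈ 10713 × 2.323/100 ≈ 249.
Year 1983: gap = -2.3 × (8.69 - 4.55) = -9.522%, loss ≈ 10713 × 9.522/100 ≈ 1020.
Year 1984: gap = -2.3 × (6.45 - 4.55) = -4.37%, loss ≈ 10713 × 4.37/100 ≈ 468.
Total lost output = 697 + 954 + 249 + 1020 + 468 = 3388 billion.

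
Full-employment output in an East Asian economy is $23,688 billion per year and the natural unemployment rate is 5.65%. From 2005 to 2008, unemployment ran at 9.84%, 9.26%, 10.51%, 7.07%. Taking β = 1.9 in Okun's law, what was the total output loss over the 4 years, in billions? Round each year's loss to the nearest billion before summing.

Year 2005: gap = -1.9 × (9.84 - 5.65) = -7.961%, loss ≈ 23688 × 7.961/100 ≈ 1886.
Year 2006: gap = -1.9 × (9.26 - 5.65) = -6.859%, loss ≈ 23688 × 6.859/100 ≈ 1625.
Year 2007: gap = -1.9 × (10.51 - 5.65) = -9.234%, loss ≈ 23688 × 9.234/100 ≈ 2187.
Year 2008: gap = -1.9 × (7.07 - 5.65) = -2.698%, loss ≈ 23688 × 2.698/100 ≈ 639.
Total lost output = 1886 + 1625 + 2187 + 639 = 6337 billion.

$6,337 billion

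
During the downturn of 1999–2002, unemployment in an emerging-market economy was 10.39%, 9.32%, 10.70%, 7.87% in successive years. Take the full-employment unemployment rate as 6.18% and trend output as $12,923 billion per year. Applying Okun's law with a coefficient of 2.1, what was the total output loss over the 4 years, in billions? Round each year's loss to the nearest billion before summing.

$3,681 billion

Year 1999: gap = -2.1 × (10.39 - 6.18) = -8.841%, loss ≈ 12923 × 8.841/100 ≈ 1143.
Year 2000: gap = -2.1 × (9.32 - 6.18) = -6.594%, loss ≈ 12923 × 6.594/100 ≈ 852.
Year 2001: gap = -2.1 × (10.7 - 6.18) = -9.492%, loss ≈ 12923 × 9.492/100 ≈ 1227.
Year 2002: gap = -2.1 × (7.87 - 6.18) = -3.549%, loss ≈ 12923 × 3.549/100 ≈ 459.
Total lost output = 1143 + 852 + 1227 + 459 = 3681 billion.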